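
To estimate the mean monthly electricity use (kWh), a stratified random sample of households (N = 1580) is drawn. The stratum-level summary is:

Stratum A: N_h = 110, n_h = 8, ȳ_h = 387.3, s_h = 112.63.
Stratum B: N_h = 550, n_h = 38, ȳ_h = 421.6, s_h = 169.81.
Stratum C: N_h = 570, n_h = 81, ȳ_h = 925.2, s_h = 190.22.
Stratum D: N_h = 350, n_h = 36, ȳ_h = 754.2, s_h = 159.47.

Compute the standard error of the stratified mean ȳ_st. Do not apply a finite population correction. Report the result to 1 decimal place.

V̂(ȳ_st) = Σ W_h² s_h²/n_h, with W_h = N_h/N and N = 1580:
  stratum A: (110/1580)²·112.63²/8 = 7.68581
  stratum B: (550/1580)²·169.81²/38 = 91.9505
  stratum C: (570/1580)²·190.22²/81 = 58.1384
  stratum D: (350/1580)²·159.47²/36 = 34.6639
V̂(ȳ_st) = 192.439
SE(ȳ_st) = √192.439 = 13.8722

SE(ȳ_st) ≈ 13.9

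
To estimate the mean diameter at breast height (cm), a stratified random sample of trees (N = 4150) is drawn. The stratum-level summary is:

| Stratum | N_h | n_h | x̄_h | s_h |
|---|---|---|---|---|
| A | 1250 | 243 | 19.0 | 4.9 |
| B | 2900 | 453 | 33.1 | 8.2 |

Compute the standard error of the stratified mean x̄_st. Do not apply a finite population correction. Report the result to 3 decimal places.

SE(x̄_st) ≈ 0.285

V̂(x̄_st) = Σ W_h² s_h²/n_h, with W_h = N_h/N and N = 4150:
  stratum A: (1250/4150)²·4.9²/243 = 0.00896416
  stratum B: (2900/4150)²·8.2²/453 = 0.0724819
V̂(x̄_st) = 0.081446
SE(x̄_st) = √0.081446 = 0.285387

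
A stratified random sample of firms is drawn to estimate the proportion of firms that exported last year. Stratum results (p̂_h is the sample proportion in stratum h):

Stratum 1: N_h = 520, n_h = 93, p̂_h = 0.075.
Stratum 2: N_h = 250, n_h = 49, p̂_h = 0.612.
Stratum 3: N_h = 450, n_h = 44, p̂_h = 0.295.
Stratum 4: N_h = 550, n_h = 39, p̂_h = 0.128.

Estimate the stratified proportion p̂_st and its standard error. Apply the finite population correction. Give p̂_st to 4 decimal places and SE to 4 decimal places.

N = 1770; stratum weights W_h = N_h/N.
p̂_st = Σ W_h p̂_h = (520·0.075 + 250·0.612 + 450·0.295 + 550·0.128)/1770 = 0.22325
V̂(p̂_st) = Σ W_h² (1 − n_h/N_h) p̂_h(1−p̂_h)/(n_h−1):
  stratum 1: (520/1770)²·(1 − 93/520)·0.075·0.925/92 = 5.34441e-05
  stratum 2: (250/1770)²·(1 − 49/250)·0.612·0.388/48 = 7.93472e-05
  stratum 3: (450/1770)²·(1 − 44/450)·0.295·0.705/43 = 0.000282056
  stratum 4: (550/1770)²·(1 − 39/550)·0.128·0.872/38 = 0.0002635
V̂(p̂_st) = 0.000678346; SE = √V̂ = 0.0260451

p̂_st ≈ 0.2232, SE ≈ 0.0260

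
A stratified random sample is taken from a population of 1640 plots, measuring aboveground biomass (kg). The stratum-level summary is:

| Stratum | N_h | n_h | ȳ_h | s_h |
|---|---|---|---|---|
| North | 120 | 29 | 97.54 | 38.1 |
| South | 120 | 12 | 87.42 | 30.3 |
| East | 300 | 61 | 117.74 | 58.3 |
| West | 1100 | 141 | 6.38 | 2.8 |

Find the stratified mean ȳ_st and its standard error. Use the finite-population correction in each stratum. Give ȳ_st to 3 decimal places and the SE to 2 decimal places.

ȳ_st ≈ 39.351, SE ≈ 1.44

ȳ_st = Σ W_h ȳ_h = (120·97.54 + 120·87.42 + 300·117.74 + 1100·6.38)/1640 = 39.35073
V̂(ȳ_st) = Σ W_h² (1 − n_h/N_h) s_h²/n_h, with W_h = N_h/N and N = 1640:
  stratum North: (120/1640)²·(1 − 29/120)·38.1²/29 = 0.20323
  stratum South: (120/1640)²·(1 − 12/120)·30.3²/12 = 0.368656
  stratum East: (300/1640)²·(1 − 61/300)·58.3²/61 = 1.48538
  stratum West: (1100/1640)²·(1 − 141/1100)·2.8²/141 = 0.0218082
V̂(ȳ_st) = 2.07908
SE(ȳ_st) = √2.07908 = 1.4419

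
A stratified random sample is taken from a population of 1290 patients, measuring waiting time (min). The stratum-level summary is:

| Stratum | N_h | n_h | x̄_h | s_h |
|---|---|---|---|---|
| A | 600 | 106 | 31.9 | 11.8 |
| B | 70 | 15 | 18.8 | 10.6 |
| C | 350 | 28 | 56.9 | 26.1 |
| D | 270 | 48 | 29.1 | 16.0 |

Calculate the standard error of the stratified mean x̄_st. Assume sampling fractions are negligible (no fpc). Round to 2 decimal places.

SE(x̄_st) ≈ 1.53

V̂(x̄_st) = Σ W_h² s_h²/n_h, with W_h = N_h/N and N = 1290:
  stratum A: (600/1290)²·11.8²/106 = 0.284172
  stratum B: (70/1290)²·10.6²/15 = 0.0220565
  stratum C: (350/1290)²·26.1²/28 = 1.79093
  stratum D: (270/1290)²·16.0²/48 = 0.23364
V̂(x̄_st) = 2.3308
SE(x̄_st) = √2.3308 = 1.5267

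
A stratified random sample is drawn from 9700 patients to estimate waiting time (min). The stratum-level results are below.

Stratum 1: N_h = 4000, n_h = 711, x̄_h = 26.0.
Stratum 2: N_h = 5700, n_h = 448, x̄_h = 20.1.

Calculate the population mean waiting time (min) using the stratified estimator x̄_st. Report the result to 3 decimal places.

N = Σ N_h = 9700. Stratum weights W_h = N_h/N.
x̄_st = (4000·26.0 + 5700·20.1) / 9700 = 22.53299

x̄_st ≈ 22.533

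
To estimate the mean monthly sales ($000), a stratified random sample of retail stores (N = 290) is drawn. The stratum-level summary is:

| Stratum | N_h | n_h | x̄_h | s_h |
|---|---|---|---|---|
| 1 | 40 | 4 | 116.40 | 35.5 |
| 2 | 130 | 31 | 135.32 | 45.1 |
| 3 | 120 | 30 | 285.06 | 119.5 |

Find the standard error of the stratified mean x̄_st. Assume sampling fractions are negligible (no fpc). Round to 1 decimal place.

SE(x̄_st) ≈ 10.0

V̂(x̄_st) = Σ W_h² s_h²/n_h, with W_h = N_h/N and N = 290:
  stratum 1: (40/290)²·35.5²/4 = 5.99405
  stratum 2: (130/290)²·45.1²/31 = 13.1851
  stratum 3: (120/290)²·119.5²/30 = 81.5044
V̂(x̄_st) = 100.684
SE(x̄_st) = √100.684 = 10.0341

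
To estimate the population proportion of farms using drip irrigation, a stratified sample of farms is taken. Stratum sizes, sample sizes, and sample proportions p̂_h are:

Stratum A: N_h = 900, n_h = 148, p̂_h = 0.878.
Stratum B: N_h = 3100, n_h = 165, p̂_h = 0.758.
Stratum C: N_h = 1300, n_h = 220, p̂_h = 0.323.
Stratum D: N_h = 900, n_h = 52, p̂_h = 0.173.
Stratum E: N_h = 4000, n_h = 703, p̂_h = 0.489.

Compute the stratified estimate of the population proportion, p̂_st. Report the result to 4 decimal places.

p̂_st ≈ 0.5560

N = 10200; stratum weights W_h = N_h/N.
p̂_st = Σ W_h p̂_h = (900·0.878 + 3100·0.758 + 1300·0.323 + 900·0.173 + 4000·0.489)/10200 = 0.55604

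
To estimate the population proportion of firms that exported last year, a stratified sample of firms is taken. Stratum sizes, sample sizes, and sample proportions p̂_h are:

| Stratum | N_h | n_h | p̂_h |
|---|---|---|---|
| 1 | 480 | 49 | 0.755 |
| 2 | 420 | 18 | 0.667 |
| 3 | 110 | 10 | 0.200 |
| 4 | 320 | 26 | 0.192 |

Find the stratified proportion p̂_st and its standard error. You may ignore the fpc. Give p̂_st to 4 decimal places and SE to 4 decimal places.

N = 1330; stratum weights W_h = N_h/N.
p̂_st = Σ W_h p̂_h = (480·0.755 + 420·0.667 + 110·0.200 + 320·0.192)/1330 = 0.54585
V̂(p̂_st) = Σ W_h² p̂_h(1−p̂_h)/(n_h−1):
  stratum 1: (480/1330)²·0.755·0.245/48 = 0.000501939
  stratum 2: (420/1330)²·0.667·0.333/17 = 0.00130292
  stratum 3: (110/1330)²·0.200·0.800/9 = 0.000121607
  stratum 4: (320/1330)²·0.192·0.808/25 = 0.000359227
V̂(p̂_st) = 0.00228569; SE = √V̂ = 0.0478089

p̂_st ≈ 0.5458, SE ≈ 0.0478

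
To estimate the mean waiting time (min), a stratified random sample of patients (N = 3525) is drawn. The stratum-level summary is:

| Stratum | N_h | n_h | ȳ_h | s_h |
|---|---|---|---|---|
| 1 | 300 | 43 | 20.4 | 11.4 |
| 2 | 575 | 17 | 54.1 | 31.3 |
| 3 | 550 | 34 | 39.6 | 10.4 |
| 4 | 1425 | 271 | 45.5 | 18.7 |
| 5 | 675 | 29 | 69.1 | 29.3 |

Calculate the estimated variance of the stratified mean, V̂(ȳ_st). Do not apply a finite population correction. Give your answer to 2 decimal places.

V̂(ȳ_st) = Σ W_h² s_h²/n_h, with W_h = N_h/N and N = 3525:
  stratum 1: (300/3525)²·11.4²/43 = 0.021891
  stratum 2: (575/3525)²·31.3²/17 = 1.53341
  stratum 3: (550/3525)²·10.4²/34 = 0.0774453
  stratum 4: (1425/3525)²·18.7²/271 = 0.210875
  stratum 5: (675/3525)²·29.3²/29 = 1.08549
V̂(ȳ_st) = 2.92911

V̂(ȳ_st) ≈ 2.93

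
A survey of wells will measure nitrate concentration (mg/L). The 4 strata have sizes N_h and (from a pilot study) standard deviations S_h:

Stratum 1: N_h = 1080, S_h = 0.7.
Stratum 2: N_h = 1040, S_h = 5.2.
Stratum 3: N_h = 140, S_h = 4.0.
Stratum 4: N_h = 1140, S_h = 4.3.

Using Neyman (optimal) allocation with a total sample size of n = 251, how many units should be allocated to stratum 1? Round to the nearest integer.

16

Neyman allocation: n_h = n · N_h S_h / Σ N_i S_i, with n = 251.
  stratum 1: N_h·S_h = 1080·0.7 = 756.00
  stratum 2: N_h·S_h = 1040·5.2 = 5408.00
  stratum 3: N_h·S_h = 140·4.0 = 560.00
  stratum 4: N_h·S_h = 1140·4.3 = 4902.00
Σ N_h S_h = 11626.00
n for stratum 1 = 251·756.00/11626.00 = 16.322 → 16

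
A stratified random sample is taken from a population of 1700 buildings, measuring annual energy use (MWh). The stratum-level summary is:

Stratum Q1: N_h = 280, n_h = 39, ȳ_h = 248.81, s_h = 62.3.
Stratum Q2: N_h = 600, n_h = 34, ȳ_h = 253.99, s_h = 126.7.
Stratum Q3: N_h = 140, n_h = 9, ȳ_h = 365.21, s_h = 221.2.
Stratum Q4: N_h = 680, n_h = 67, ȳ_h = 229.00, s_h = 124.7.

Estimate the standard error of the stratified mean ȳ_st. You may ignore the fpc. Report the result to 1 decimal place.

SE(ȳ_st) ≈ 11.6

V̂(ȳ_st) = Σ W_h² s_h²/n_h, with W_h = N_h/N and N = 1700:
  stratum Q1: (280/1700)²·62.3²/39 = 2.69979
  stratum Q2: (600/1700)²·126.7²/34 = 58.8138
  stratum Q3: (140/1700)²·221.2²/9 = 36.8711
  stratum Q4: (680/1700)²·124.7²/67 = 37.1345
V̂(ȳ_st) = 135.519
SE(ȳ_st) = √135.519 = 11.6413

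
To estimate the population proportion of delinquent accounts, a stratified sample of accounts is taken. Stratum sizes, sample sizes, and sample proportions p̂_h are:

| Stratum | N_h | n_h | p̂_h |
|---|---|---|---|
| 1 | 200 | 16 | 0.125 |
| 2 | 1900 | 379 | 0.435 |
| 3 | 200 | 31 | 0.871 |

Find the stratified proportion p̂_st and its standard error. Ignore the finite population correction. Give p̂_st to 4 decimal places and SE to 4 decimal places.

N = 2300; stratum weights W_h = N_h/N.
p̂_st = Σ W_h p̂_h = (200·0.125 + 1900·0.435 + 200·0.871)/2300 = 0.44596
V̂(p̂_st) = Σ W_h² p̂_h(1−p̂_h)/(n_h−1):
  stratum 1: (200/2300)²·0.125·0.875/15 = 5.51355e-05
  stratum 2: (1900/2300)²·0.435·0.565/378 = 0.000443708
  stratum 3: (200/2300)²·0.871·0.129/30 = 2.83198e-05
V̂(p̂_st) = 0.000527164; SE = √V̂ = 0.02296

p̂_st ≈ 0.4460, SE ≈ 0.0230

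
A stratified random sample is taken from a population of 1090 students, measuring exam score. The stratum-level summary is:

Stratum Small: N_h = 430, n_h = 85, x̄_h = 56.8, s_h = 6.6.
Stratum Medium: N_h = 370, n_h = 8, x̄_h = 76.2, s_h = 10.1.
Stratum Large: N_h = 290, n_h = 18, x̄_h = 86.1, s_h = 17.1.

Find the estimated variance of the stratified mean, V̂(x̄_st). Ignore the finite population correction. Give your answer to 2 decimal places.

V̂(x̄_st) = Σ W_h² s_h²/n_h, with W_h = N_h/N and N = 1090:
  stratum Small: (430/1090)²·6.6²/85 = 0.0797541
  stratum Medium: (370/1090)²·10.1²/8 = 1.46928
  stratum Large: (290/1090)²·17.1²/18 = 1.14991
V̂(x̄_st) = 2.69894

V̂(x̄_st) ≈ 2.70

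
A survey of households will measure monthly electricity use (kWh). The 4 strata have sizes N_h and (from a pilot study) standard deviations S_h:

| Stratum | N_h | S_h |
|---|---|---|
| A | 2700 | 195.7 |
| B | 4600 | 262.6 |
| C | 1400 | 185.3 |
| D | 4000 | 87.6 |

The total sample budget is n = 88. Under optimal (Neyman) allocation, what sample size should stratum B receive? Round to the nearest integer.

Neyman allocation: n_h = n · N_h S_h / Σ N_i S_i, with n = 88.
  stratum A: N_h·S_h = 2700·195.7 = 528390.00
  stratum B: N_h·S_h = 4600·262.6 = 1207960.00
  stratum C: N_h·S_h = 1400·185.3 = 259420.00
  stratum D: N_h·S_h = 4000·87.6 = 350400.00
Σ N_h S_h = 2346170.00
n for stratum B = 88·1207960.00/2346170.00 = 45.308 → 45

45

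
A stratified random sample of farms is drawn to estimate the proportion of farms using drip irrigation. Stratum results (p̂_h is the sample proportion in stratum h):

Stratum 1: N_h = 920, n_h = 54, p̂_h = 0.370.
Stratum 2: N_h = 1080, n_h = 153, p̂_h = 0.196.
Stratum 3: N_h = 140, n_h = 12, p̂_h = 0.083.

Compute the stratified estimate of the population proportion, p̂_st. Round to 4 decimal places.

p̂_st ≈ 0.2634

N = 2140; stratum weights W_h = N_h/N.
p̂_st = Σ W_h p̂_h = (920·0.370 + 1080·0.196 + 140·0.083)/2140 = 0.26341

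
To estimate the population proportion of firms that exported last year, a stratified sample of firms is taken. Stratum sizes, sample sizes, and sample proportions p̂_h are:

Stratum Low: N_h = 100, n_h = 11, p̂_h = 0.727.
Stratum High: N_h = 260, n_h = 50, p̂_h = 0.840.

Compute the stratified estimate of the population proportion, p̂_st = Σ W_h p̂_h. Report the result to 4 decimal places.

N = 360; stratum weights W_h = N_h/N.
p̂_st = Σ W_h p̂_h = (100·0.727 + 260·0.840)/360 = 0.80861

p̂_st ≈ 0.8086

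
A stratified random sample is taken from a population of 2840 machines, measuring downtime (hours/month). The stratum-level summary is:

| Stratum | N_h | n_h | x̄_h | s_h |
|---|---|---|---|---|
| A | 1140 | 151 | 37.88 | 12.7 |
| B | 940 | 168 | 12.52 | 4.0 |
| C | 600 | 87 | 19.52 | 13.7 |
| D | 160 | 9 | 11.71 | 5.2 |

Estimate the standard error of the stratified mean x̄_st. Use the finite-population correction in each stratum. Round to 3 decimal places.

SE(x̄_st) ≈ 0.499

V̂(x̄_st) = Σ W_h² (1 − n_h/N_h) s_h²/n_h, with W_h = N_h/N and N = 2840:
  stratum A: (1140/2840)²·(1 − 151/1140)·12.7²/151 = 0.149312
  stratum B: (940/2840)²·(1 − 168/940)·4.0²/168 = 0.00856878
  stratum C: (600/2840)²·(1 − 87/600)·13.7²/87 = 0.0823292
  stratum D: (160/2840)²·(1 − 9/160)·5.2²/9 = 0.00899963
V̂(x̄_st) = 0.24921
SE(x̄_st) = √0.24921 = 0.499209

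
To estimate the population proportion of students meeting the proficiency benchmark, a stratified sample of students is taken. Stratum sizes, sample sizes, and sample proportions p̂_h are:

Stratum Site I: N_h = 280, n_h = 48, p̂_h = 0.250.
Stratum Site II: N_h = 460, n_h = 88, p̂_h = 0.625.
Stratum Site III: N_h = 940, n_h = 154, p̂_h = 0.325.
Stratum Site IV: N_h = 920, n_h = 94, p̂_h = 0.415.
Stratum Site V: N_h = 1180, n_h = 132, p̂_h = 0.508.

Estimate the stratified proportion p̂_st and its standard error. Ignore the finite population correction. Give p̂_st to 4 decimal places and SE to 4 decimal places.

p̂_st ≈ 0.4350, SE ≈ 0.0222

N = 3780; stratum weights W_h = N_h/N.
p̂_st = Σ W_h p̂_h = (280·0.250 + 460·0.625 + 940·0.325 + 920·0.415 + 1180·0.508)/3780 = 0.43498
V̂(p̂_st) = Σ W_h² p̂_h(1−p̂_h)/(n_h−1):
  stratum Site I: (280/3780)²·0.250·0.750/47 = 2.18895e-05
  stratum Site II: (460/3780)²·0.625·0.375/87 = 3.98955e-05
  stratum Site III: (940/3780)²·0.325·0.675/153 = 8.86682e-05
  stratum Site IV: (920/3780)²·0.415·0.585/93 = 0.000154637
  stratum Site V: (1180/3780)²·0.508·0.492/131 = 0.000185925
V̂(p̂_st) = 0.000491015; SE = √V̂ = 0.0221589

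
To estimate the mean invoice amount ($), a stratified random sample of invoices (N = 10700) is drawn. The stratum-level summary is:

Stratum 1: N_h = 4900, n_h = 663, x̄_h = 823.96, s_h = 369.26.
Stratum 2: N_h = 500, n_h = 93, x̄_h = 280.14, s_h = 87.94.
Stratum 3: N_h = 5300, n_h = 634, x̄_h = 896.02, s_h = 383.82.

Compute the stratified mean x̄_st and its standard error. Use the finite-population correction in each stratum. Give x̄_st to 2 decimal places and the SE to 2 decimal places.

x̄_st = Σ W_h x̄_h = (4900·823.96 + 500·280.14 + 5300·896.02)/10700 = 834.24112
V̂(x̄_st) = Σ W_h² (1 − n_h/N_h) s_h²/n_h, with W_h = N_h/N and N = 10700:
  stratum 1: (4900/10700)²·(1 − 663/4900)·369.26²/663 = 37.2939
  stratum 2: (500/10700)²·(1 − 93/500)·87.94²/93 = 0.147804
  stratum 3: (5300/10700)²·(1 − 634/5300)·383.82²/634 = 50.1902
V̂(x̄_st) = 87.6319
SE(x̄_st) = √87.6319 = 9.36119

x̄_st ≈ 834.24, SE ≈ 9.36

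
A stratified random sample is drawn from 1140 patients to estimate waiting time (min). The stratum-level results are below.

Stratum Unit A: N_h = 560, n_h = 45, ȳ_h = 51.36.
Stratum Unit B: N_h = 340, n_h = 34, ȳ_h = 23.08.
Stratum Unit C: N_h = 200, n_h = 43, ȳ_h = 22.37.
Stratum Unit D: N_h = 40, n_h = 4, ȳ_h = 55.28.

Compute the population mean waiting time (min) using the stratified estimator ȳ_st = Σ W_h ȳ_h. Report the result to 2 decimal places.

ȳ_st ≈ 37.98

N = Σ N_h = 1140. Stratum weights W_h = N_h/N.
ȳ_st = (560·51.36 + 340·23.08 + 200·22.37 + 40·55.28) / 1140 = 37.9772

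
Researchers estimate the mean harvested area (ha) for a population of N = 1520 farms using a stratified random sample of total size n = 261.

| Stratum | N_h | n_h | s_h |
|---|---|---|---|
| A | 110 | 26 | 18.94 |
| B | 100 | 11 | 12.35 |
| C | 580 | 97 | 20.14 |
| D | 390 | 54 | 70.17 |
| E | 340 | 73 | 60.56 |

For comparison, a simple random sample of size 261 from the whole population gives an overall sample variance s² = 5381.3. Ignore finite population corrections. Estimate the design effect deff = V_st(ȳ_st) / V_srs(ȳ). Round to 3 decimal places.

V̂(ȳ_st) = Σ W_h² s_h²/n_h, with W_h = N_h/N and N = 1520:
  stratum A: (110/1520)²·18.94²/26 = 0.0722578
  stratum B: (100/1520)²·12.35²/11 = 0.0600142
  stratum C: (580/1520)²·20.14²/97 = 0.608858
  stratum D: (390/1520)²·70.17²/54 = 6.00276
  stratum E: (340/1520)²·60.56²/73 = 2.51374
V_st = 9.25763
V_srs = s²/n = 5381.3/261 = 20.618
deff = V_st / V_srs = 9.25763/20.618 = 0.4490

deff ≈ 0.449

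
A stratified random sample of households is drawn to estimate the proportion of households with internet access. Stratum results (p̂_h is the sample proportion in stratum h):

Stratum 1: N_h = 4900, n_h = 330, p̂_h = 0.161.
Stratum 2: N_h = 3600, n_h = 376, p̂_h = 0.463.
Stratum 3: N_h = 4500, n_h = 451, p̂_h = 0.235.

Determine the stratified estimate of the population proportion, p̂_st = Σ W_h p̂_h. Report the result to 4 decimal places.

N = 13000; stratum weights W_h = N_h/N.
p̂_st = Σ W_h p̂_h = (4900·0.161 + 3600·0.463 + 4500·0.235)/13000 = 0.27025

p̂_st ≈ 0.2702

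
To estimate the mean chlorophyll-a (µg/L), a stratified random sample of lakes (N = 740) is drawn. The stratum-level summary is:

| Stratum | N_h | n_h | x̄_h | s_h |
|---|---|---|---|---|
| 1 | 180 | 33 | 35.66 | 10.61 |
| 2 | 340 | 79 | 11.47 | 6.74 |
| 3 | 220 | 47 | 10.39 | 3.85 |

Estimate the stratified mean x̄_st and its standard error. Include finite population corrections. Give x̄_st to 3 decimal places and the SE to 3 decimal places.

x̄_st ≈ 17.033, SE ≈ 0.529

x̄_st = Σ W_h x̄_h = (180·35.66 + 340·11.47 + 220·10.39)/740 = 17.03297
V̂(x̄_st) = Σ W_h² (1 − n_h/N_h) s_h²/n_h, with W_h = N_h/N and N = 740:
  stratum 1: (180/740)²·(1 − 33/180)·10.61²/33 = 0.164833
  stratum 2: (340/740)²·(1 − 79/340)·6.74²/79 = 0.0931856
  stratum 3: (220/740)²·(1 − 47/220)·3.85²/47 = 0.0219194
V̂(x̄_st) = 0.279938
SE(x̄_st) = √0.279938 = 0.529091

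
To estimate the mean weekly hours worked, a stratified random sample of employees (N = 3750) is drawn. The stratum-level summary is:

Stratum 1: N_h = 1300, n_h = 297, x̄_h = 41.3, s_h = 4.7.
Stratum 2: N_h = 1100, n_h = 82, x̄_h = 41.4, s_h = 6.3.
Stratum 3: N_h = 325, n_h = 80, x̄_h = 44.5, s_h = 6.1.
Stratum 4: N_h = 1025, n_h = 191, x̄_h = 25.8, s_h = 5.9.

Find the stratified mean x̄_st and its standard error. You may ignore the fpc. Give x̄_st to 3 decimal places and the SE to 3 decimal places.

x̄_st = Σ W_h x̄_h = (1300·41.3 + 1100·41.4 + 325·44.5 + 1025·25.8)/3750 = 37.37000
V̂(x̄_st) = Σ W_h² s_h²/n_h, with W_h = N_h/N and N = 3750:
  stratum 1: (1300/3750)²·4.7²/297 = 0.00893848
  stratum 2: (1100/3750)²·6.3²/82 = 0.0416476
  stratum 3: (325/3750)²·6.1²/80 = 0.00349361
  stratum 4: (1025/3750)²·5.9²/191 = 0.0136162
V̂(x̄_st) = 0.0676959
SE(x̄_st) = √0.0676959 = 0.260184

x̄_st ≈ 37.370, SE ≈ 0.260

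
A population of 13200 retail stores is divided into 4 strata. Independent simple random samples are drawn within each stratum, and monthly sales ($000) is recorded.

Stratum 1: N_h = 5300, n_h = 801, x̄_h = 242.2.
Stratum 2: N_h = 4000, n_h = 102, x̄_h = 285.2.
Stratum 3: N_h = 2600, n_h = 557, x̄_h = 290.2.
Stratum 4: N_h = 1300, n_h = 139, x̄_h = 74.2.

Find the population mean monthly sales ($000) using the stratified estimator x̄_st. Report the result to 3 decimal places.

N = Σ N_h = 13200. Stratum weights W_h = N_h/N.
x̄_st = (5300·242.2 + 4000·285.2 + 2600·290.2 + 1300·74.2) / 13200 = 248.13939

x̄_st ≈ 248.139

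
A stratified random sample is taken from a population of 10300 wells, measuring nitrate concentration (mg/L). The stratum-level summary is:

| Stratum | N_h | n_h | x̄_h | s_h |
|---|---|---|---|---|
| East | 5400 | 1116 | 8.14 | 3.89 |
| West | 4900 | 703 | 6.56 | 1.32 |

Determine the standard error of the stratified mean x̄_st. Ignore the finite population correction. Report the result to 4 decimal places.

SE(x̄_st) ≈ 0.0655

V̂(x̄_st) = Σ W_h² s_h²/n_h, with W_h = N_h/N and N = 10300:
  stratum East: (5400/10300)²·3.89²/1116 = 0.0037269
  stratum West: (4900/10300)²·1.32²/703 = 0.000560932
V̂(x̄_st) = 0.00428783
SE(x̄_st) = √0.00428783 = 0.0654816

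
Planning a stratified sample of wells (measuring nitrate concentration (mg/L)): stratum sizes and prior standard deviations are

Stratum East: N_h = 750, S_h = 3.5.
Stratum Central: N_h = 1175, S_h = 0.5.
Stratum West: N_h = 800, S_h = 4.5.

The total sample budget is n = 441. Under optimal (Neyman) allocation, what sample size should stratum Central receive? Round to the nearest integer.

Neyman allocation: n_h = n · N_h S_h / Σ N_i S_i, with n = 441.
  stratum East: N_h·S_h = 750·3.5 = 2625.00
  stratum Central: N_h·S_h = 1175·0.5 = 587.50
  stratum West: N_h·S_h = 800·4.5 = 3600.00
Σ N_h S_h = 6812.50
n for stratum Central = 441·587.50/6812.50 = 38.031 → 38

38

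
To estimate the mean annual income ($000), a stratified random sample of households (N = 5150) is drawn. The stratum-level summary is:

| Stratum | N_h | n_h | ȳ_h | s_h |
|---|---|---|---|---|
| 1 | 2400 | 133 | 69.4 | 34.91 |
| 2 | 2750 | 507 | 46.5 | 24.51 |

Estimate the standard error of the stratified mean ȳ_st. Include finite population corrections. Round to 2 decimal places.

V̂(ȳ_st) = Σ W_h² (1 − n_h/N_h) s_h²/n_h, with W_h = N_h/N and N = 5150:
  stratum 1: (2400/5150)²·(1 − 133/2400)·34.91²/133 = 1.87973
  stratum 2: (2750/5150)²·(1 − 507/2750)·24.51²/507 = 0.275566
V̂(ȳ_st) = 2.1553
SE(ȳ_st) = √2.1553 = 1.46809

SE(ȳ_st) ≈ 1.47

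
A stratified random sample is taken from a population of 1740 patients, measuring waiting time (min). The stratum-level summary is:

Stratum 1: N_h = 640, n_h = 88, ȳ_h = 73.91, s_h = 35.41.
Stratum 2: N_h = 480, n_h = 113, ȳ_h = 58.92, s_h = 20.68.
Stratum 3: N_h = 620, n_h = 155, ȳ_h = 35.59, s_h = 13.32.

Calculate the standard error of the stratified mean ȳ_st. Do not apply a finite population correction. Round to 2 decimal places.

SE(ȳ_st) ≈ 1.54

V̂(ȳ_st) = Σ W_h² s_h²/n_h, with W_h = N_h/N and N = 1740:
  stratum 1: (640/1740)²·35.41²/88 = 1.92766
  stratum 2: (480/1740)²·20.68²/113 = 0.288009
  stratum 3: (620/1740)²·13.32²/155 = 0.145332
V̂(ȳ_st) = 2.361
SE(ȳ_st) = √2.361 = 1.53656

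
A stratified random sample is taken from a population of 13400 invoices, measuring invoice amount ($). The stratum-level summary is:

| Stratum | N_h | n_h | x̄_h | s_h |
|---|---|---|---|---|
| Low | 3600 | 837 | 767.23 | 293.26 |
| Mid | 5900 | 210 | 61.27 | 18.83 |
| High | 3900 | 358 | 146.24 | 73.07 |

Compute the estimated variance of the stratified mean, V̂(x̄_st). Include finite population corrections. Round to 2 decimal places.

V̂(x̄_st) = Σ W_h² (1 − n_h/N_h) s_h²/n_h, with W_h = N_h/N and N = 13400:
  stratum Low: (3600/13400)²·(1 − 837/3600)·293.26²/837 = 5.69186
  stratum Mid: (5900/13400)²·(1 − 210/5900)·18.83²/210 = 0.315672
  stratum High: (3900/13400)²·(1 − 358/3900)·73.07²/358 = 1.14736
V̂(x̄_st) = 7.15489

V̂(x̄_st) ≈ 7.15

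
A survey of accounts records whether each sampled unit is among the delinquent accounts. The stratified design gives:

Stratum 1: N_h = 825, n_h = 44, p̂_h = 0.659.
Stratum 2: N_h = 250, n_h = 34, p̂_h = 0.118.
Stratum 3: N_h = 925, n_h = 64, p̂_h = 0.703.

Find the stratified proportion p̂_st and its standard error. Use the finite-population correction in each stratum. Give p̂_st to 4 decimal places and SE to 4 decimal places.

p̂_st ≈ 0.6117, SE ≈ 0.0393

N = 2000; stratum weights W_h = N_h/N.
p̂_st = Σ W_h p̂_h = (825·0.659 + 250·0.118 + 925·0.703)/2000 = 0.61173
V̂(p̂_st) = Σ W_h² (1 − n_h/N_h) p̂_h(1−p̂_h)/(n_h−1):
  stratum 1: (825/2000)²·(1 − 44/825)·0.659·0.341/43 = 0.000841814
  stratum 2: (250/2000)²·(1 − 34/250)·0.118·0.882/33 = 4.25765e-05
  stratum 3: (925/2000)²·(1 − 64/925)·0.703·0.297/63 = 0.000659867
V̂(p̂_st) = 0.00154426; SE = √V̂ = 0.039297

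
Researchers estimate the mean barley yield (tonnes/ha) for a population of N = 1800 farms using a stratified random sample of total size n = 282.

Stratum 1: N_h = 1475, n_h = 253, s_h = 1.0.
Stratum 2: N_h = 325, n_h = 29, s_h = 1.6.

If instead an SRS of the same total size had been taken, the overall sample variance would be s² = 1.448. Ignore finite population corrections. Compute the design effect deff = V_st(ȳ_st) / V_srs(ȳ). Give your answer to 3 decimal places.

V̂(ȳ_st) = Σ W_h² s_h²/n_h, with W_h = N_h/N and N = 1800:
  stratum 1: (1475/1800)²·1.0²/253 = 0.00265411
  stratum 2: (325/1800)²·1.6²/29 = 0.00287782
V_st = 0.00553193
V_srs = s²/n = 1.448/282 = 0.00513475
deff = V_st / V_srs = 0.00553193/0.00513475 = 1.0774

deff ≈ 1.077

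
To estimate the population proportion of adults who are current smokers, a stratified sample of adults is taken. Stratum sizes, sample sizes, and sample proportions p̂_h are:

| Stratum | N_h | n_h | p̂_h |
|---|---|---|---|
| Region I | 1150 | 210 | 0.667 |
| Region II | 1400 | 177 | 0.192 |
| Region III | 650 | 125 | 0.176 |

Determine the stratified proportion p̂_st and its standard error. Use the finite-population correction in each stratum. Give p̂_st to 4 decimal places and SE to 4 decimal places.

p̂_st ≈ 0.3595, SE ≈ 0.0173

N = 3200; stratum weights W_h = N_h/N.
p̂_st = Σ W_h p̂_h = (1150·0.667 + 1400·0.192 + 650·0.176)/3200 = 0.35945
V̂(p̂_st) = Σ W_h² (1 − n_h/N_h) p̂_h(1−p̂_h)/(n_h−1):
  stratum Region I: (1150/3200)²·(1 − 210/1150)·0.667·0.333/209 = 0.000112189
  stratum Region II: (1400/3200)²·(1 − 177/1400)·0.192·0.808/176 = 0.000147385
  stratum Region III: (650/3200)²·(1 − 125/650)·0.176·0.824/124 = 3.89754e-05
V̂(p̂_st) = 0.00029855; SE = √V̂ = 0.0172786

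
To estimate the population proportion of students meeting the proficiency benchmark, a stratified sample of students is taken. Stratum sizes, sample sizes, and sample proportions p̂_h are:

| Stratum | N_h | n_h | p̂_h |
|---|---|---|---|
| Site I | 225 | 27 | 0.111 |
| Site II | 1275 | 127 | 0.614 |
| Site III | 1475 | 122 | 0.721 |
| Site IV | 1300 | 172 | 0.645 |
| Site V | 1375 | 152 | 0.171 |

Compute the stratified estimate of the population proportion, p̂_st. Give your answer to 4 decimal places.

p̂_st ≈ 0.5212

N = 5650; stratum weights W_h = N_h/N.
p̂_st = Σ W_h p̂_h = (225·0.111 + 1275·0.614 + 1475·0.721 + 1300·0.645 + 1375·0.171)/5650 = 0.52123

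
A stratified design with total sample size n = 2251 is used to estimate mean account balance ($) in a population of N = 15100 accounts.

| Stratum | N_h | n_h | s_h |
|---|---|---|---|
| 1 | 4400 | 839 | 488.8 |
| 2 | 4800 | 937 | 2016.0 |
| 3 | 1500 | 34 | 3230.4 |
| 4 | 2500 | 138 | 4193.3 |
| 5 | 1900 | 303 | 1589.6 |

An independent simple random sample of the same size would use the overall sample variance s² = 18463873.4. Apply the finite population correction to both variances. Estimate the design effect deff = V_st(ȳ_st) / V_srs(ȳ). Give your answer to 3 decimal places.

V̂(ȳ_st) = Σ W_h² (1 − n_h/N_h) s_h²/n_h, with W_h = N_h/N and N = 15100:
  stratum 1: (4400/15100)²·(1 − 839/4400)·488.8²/839 = 19.5691
  stratum 2: (4800/15100)²·(1 − 937/4800)·2016.0²/937 = 352.739
  stratum 3: (1500/15100)²·(1 − 34/1500)·3230.4²/34 = 2960.09
  stratum 4: (2500/15100)²·(1 − 138/2500)·4193.3²/138 = 3299.88
  stratum 5: (1900/15100)²·(1 − 303/1900)·1589.6²/303 = 110.978
V_st = 6743.26
V_srs = (1 − 2251/15100)·18463873.4/2251 = 6979.75
deff = V_st / V_srs = 6743.26/6979.75 = 0.9661

deff ≈ 0.966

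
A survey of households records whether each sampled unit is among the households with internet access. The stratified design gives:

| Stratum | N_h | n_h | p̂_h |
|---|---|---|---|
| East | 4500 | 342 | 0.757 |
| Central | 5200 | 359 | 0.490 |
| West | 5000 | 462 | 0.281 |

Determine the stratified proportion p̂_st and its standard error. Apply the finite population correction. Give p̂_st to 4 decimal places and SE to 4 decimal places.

N = 14700; stratum weights W_h = N_h/N.
p̂_st = Σ W_h p̂_h = (4500·0.757 + 5200·0.490 + 5000·0.281)/14700 = 0.50065
V̂(p̂_st) = Σ W_h² (1 − n_h/N_h) p̂_h(1−p̂_h)/(n_h−1):
  stratum East: (4500/14700)²·(1 − 342/4500)·0.757·0.243/341 = 4.671e-05
  stratum Central: (5200/14700)²·(1 − 359/5200)·0.490·0.510/358 = 8.13181e-05
  stratum West: (5000/14700)²·(1 − 462/5000)·0.281·0.719/461 = 4.60187e-05
V̂(p̂_st) = 0.000174047; SE = √V̂ = 0.0131927

p̂_st ≈ 0.5006, SE ≈ 0.0132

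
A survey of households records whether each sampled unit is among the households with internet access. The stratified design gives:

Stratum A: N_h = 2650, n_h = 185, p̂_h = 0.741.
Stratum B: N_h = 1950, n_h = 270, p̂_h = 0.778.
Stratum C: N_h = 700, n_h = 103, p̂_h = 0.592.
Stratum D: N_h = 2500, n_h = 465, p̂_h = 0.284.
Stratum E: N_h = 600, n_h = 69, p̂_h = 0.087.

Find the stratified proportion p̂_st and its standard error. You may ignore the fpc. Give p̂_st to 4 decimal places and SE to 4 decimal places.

p̂_st ≈ 0.5544, SE ≈ 0.0141

N = 8400; stratum weights W_h = N_h/N.
p̂_st = Σ W_h p̂_h = (2650·0.741 + 1950·0.778 + 700·0.592 + 2500·0.284 + 600·0.087)/8400 = 0.55445
V̂(p̂_st) = Σ W_h² p̂_h(1−p̂_h)/(n_h−1):
  stratum A: (2650/8400)²·0.741·0.259/184 = 0.000103809
  stratum B: (1950/8400)²·0.778·0.222/269 = 3.46012e-05
  stratum C: (700/8400)²·0.592·0.408/102 = 1.64444e-05
  stratum D: (2500/8400)²·0.284·0.716/464 = 3.88181e-05
  stratum E: (600/8400)²·0.087·0.913/68 = 5.95971e-06
V̂(p̂_st) = 0.000199632; SE = √V̂ = 0.0141291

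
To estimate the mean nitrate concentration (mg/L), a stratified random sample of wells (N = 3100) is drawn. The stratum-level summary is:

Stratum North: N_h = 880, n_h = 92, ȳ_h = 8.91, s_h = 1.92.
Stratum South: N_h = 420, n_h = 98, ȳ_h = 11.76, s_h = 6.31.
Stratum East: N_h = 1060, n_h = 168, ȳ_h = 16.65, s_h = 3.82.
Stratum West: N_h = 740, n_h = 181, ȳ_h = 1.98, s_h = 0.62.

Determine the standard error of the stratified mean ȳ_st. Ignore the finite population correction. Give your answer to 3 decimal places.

V̂(ȳ_st) = Σ W_h² s_h²/n_h, with W_h = N_h/N and N = 3100:
  stratum North: (880/3100)²·1.92²/92 = 0.00322891
  stratum South: (420/3100)²·6.31²/98 = 0.00745775
  stratum East: (1060/3100)²·3.82²/168 = 0.0101556
  stratum West: (740/3100)²·0.62²/181 = 0.000121017
V̂(ȳ_st) = 0.0209633
SE(ȳ_st) = √0.0209633 = 0.144787

SE(ȳ_st) ≈ 0.145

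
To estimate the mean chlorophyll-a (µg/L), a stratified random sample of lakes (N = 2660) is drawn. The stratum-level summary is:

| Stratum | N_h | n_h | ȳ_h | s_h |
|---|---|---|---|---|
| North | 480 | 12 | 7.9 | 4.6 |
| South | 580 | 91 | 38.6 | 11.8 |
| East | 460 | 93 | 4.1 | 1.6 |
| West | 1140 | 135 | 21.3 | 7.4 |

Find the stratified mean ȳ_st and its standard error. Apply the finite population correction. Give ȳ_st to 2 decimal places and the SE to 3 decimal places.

ȳ_st = Σ W_h ȳ_h = (480·7.9 + 580·38.6 + 460·4.1 + 1140·21.3)/2660 = 19.67970
V̂(ȳ_st) = Σ W_h² (1 − n_h/N_h) s_h²/n_h, with W_h = N_h/N and N = 2660:
  stratum North: (480/2660)²·(1 − 12/480)·4.6²/12 = 0.0559833
  stratum South: (580/2660)²·(1 − 91/580)·11.8²/91 = 0.0613333
  stratum East: (460/2660)²·(1 − 93/460)·1.6²/93 = 0.000656777
  stratum West: (1140/2660)²·(1 − 135/1140)·7.4²/135 = 0.0656806
V̂(ȳ_st) = 0.183654
SE(ȳ_st) = √0.183654 = 0.428549

ȳ_st ≈ 19.68, SE ≈ 0.429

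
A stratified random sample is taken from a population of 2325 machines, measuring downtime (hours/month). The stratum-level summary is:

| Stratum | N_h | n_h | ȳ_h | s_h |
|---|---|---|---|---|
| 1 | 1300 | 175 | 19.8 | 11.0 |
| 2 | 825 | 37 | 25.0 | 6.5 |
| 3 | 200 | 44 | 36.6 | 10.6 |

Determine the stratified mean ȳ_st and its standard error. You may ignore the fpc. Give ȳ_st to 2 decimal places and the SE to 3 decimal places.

ȳ_st ≈ 23.09, SE ≈ 0.615

ȳ_st = Σ W_h ȳ_h = (1300·19.8 + 825·25.0 + 200·36.6)/2325 = 23.09032
V̂(ȳ_st) = Σ W_h² s_h²/n_h, with W_h = N_h/N and N = 2325:
  stratum 1: (1300/2325)²·11.0²/175 = 0.216166
  stratum 2: (825/2325)²·6.5²/37 = 0.143776
  stratum 3: (200/2325)²·10.6²/44 = 0.0188961
V̂(ȳ_st) = 0.378839
SE(ȳ_st) = √0.378839 = 0.615499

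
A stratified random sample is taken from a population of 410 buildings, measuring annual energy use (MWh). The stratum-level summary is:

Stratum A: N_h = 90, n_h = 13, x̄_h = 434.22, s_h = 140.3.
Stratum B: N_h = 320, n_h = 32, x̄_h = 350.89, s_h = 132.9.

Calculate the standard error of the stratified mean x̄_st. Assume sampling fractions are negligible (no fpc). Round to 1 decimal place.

V̂(x̄_st) = Σ W_h² s_h²/n_h, with W_h = N_h/N and N = 410:
  stratum A: (90/410)²·140.3²/13 = 72.9608
  stratum B: (320/410)²·132.9²/32 = 336.227
V̂(x̄_st) = 409.187
SE(x̄_st) = √409.187 = 20.2284

SE(x̄_st) ≈ 20.2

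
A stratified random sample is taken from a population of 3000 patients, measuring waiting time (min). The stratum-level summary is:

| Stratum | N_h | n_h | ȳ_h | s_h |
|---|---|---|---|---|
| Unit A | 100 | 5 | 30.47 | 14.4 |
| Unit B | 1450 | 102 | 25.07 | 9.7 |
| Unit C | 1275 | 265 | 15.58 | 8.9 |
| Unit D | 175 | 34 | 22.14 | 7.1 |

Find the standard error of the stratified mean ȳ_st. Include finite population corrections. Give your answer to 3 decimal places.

V̂(ȳ_st) = Σ W_h² (1 − n_h/N_h) s_h²/n_h, with W_h = N_h/N and N = 3000:
  stratum Unit A: (100/3000)²·(1 − 5/100)·14.4²/5 = 0.043776
  stratum Unit B: (1450/3000)²·(1 − 102/1450)·9.7²/102 = 0.200336
  stratum Unit C: (1275/3000)²·(1 − 265/1275)·8.9²/265 = 0.0427684
  stratum Unit D: (175/3000)²·(1 − 34/175)·7.1²/34 = 0.00406492
V̂(ȳ_st) = 0.290945
SE(ȳ_st) = √0.290945 = 0.539393

SE(ȳ_st) ≈ 0.539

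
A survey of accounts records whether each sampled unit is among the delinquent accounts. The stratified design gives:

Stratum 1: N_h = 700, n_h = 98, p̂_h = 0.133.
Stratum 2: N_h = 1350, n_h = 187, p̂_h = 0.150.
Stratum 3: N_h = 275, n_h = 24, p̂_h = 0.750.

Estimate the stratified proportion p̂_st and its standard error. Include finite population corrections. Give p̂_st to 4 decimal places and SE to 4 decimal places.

p̂_st ≈ 0.2158, SE ≈ 0.0199

N = 2325; stratum weights W_h = N_h/N.
p̂_st = Σ W_h p̂_h = (700·0.133 + 1350·0.150 + 275·0.750)/2325 = 0.21585
V̂(p̂_st) = Σ W_h² (1 − n_h/N_h) p̂_h(1−p̂_h)/(n_h−1):
  stratum 1: (700/2325)²·(1 − 98/700)·0.133·0.867/97 = 9.26718e-05
  stratum 2: (1350/2325)²·(1 − 187/1350)·0.150·0.850/186 = 0.000199097
  stratum 3: (275/2325)²·(1 − 24/275)·0.750·0.250/23 = 0.000104096
V̂(p̂_st) = 0.000395865; SE = √V̂ = 0.0198964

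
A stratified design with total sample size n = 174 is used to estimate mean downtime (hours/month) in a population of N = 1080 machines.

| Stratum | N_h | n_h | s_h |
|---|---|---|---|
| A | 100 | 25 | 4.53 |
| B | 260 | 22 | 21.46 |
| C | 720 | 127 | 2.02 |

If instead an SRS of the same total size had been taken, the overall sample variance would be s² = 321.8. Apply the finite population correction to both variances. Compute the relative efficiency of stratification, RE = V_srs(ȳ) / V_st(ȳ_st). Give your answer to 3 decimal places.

RE ≈ 1.376

V̂(ȳ_st) = Σ W_h² (1 − n_h/N_h) s_h²/n_h, with W_h = N_h/N and N = 1080:
  stratum A: (100/1080)²·(1 − 25/100)·4.53²/25 = 0.00527801
  stratum B: (260/1080)²·(1 − 22/260)·21.46²/22 = 1.11055
  stratum C: (720/1080)²·(1 − 127/720)·2.02²/127 = 0.0117608
V_st = 1.12759
V_srs = (1 − 174/1080)·321.8/174 = 1.55146
Relative efficiency = V_srs / V_st = 1.55146/1.12759 = 1.3759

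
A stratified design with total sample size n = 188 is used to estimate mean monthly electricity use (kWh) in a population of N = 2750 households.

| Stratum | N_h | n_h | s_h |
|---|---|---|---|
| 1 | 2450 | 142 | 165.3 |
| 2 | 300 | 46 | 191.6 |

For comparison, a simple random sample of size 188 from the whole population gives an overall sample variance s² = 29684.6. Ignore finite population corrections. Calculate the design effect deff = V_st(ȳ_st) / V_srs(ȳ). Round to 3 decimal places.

deff ≈ 1.027

V̂(ȳ_st) = Σ W_h² s_h²/n_h, with W_h = N_h/N and N = 2750:
  stratum 1: (2450/2750)²·165.3²/142 = 152.73
  stratum 2: (300/2750)²·191.6²/46 = 9.49752
V_st = 162.227
V_srs = s²/n = 29684.6/188 = 157.897
deff = V_st / V_srs = 162.227/157.897 = 1.0274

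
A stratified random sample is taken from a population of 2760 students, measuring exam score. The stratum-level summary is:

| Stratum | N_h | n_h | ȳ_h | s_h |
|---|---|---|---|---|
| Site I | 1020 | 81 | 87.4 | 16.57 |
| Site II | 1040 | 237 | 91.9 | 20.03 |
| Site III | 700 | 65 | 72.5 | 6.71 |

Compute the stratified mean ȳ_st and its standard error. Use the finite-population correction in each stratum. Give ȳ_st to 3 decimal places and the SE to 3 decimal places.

ȳ_st = Σ W_h ȳ_h = (1020·87.4 + 1040·91.9 + 700·72.5)/2760 = 85.31667
V̂(ȳ_st) = Σ W_h² (1 − n_h/N_h) s_h²/n_h, with W_h = N_h/N and N = 2760:
  stratum Site I: (1020/2760)²·(1 − 81/1020)·16.57²/81 = 0.426194
  stratum Site II: (1040/2760)²·(1 − 237/1040)·20.03²/237 = 0.185586
  stratum Site III: (700/2760)²·(1 − 65/700)·6.71²/65 = 0.040419
V̂(ȳ_st) = 0.652199
SE(ȳ_st) = √0.652199 = 0.807588

ȳ_st ≈ 85.317, SE ≈ 0.808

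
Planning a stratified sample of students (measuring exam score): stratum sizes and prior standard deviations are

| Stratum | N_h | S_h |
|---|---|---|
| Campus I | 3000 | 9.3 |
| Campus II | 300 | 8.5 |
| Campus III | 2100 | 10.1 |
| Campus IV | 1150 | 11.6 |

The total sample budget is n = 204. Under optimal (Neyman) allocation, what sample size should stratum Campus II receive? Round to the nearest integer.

Neyman allocation: n_h = n · N_h S_h / Σ N_i S_i, with n = 204.
  stratum Campus I: N_h·S_h = 3000·9.3 = 27900.00
  stratum Campus II: N_h·S_h = 300·8.5 = 2550.00
  stratum Campus III: N_h·S_h = 2100·10.1 = 21210.00
  stratum Campus IV: N_h·S_h = 1150·11.6 = 13340.00
Σ N_h S_h = 65000.00
n for stratum Campus II = 204·2550.00/65000.00 = 8.003 → 8

8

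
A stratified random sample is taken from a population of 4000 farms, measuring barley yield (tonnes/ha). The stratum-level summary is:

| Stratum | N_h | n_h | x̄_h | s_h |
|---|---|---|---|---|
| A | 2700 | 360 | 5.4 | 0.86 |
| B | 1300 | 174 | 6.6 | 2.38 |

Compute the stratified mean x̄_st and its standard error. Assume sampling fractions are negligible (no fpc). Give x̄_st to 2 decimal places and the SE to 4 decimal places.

x̄_st ≈ 5.79, SE ≈ 0.0661

x̄_st = Σ W_h x̄_h = (2700·5.4 + 1300·6.6)/4000 = 5.79000
V̂(x̄_st) = Σ W_h² s_h²/n_h, with W_h = N_h/N and N = 4000:
  stratum A: (2700/4000)²·0.86²/360 = 0.000936056
  stratum B: (1300/4000)²·2.38²/174 = 0.00343852
V̂(x̄_st) = 0.00437457
SE(x̄_st) = √0.00437457 = 0.0661406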